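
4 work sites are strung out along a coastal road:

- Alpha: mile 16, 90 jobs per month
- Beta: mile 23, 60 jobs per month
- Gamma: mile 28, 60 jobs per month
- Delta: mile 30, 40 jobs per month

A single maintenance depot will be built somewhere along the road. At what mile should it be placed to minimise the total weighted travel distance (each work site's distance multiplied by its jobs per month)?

x = 23

For a sum of weighted absolute distances on a line, the optimum is the weighted median (not the mean). Total weight W = 250; half-weight = 125.
Sort by position and accumulate weight:
  mile 16 (Alpha, w=90) → cum 90
  mile 23 (Beta, w=60) → cum 150  ≥ 125 → median here
  mile 28 (Gamma, w=60) → cum 210
  mile 30 (Delta, w=40) → cum 250
Optimal location: mile 23.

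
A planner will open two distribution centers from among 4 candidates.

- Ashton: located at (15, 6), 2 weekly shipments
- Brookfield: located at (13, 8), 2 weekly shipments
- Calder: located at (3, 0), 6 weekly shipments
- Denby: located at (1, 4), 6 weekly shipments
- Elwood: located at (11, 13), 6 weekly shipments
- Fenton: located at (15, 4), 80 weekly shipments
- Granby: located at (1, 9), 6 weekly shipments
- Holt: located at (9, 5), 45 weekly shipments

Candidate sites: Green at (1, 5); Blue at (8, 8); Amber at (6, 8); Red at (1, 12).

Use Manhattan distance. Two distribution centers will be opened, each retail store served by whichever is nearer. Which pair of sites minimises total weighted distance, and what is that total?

{Green, Blue}, total 1208

Evaluate every pair (each demand assigned to the nearer of the two):
  {Green, Blue}: total = 1208
  {Blue, Red}: total = 1280
  {Blue, Amber}: total = 1292
  {Green, Amber}: total = 1478
  {Amber, Red}: total = 1538
  {Green, Red}: total = 1752
Best pair: {Green, Blue} with total 1208.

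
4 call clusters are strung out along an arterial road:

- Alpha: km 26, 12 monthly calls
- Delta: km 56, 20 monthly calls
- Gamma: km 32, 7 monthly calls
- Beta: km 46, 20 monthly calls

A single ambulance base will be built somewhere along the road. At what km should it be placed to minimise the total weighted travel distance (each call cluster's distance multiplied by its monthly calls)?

For a sum of weighted absolute distances on a line, the optimum is the weighted median (not the mean). Total weight W = 59; half-weight = 29.5.
Sort by position and accumulate weight:
  km 26 (Alpha, w=12) → cum 12
  km 32 (Gamma, w=7) → cum 19
  km 46 (Beta, w=20) → cum 39  ≥ 29.5 → median here
  km 56 (Delta, w=20) → cum 59
Optimal location: km 46.

x = 46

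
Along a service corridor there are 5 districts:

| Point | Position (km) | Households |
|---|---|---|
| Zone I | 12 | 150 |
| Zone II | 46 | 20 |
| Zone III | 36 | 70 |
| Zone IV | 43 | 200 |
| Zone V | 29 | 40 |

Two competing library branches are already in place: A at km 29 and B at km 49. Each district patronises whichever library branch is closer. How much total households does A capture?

260

The indifferent point is the midpoint (29+49)/2 = 39; districts left of it (closer to A at 29) go to A, those right go to B.
  Zone I at 12 (w=150) → A
  Zone V at 29 (w=40) → A
  Zone III at 36 (w=70) → A
  Zone IV at 43 (w=200) → B
  Zone II at 46 (w=20) → B
A captures 260; B captures 220.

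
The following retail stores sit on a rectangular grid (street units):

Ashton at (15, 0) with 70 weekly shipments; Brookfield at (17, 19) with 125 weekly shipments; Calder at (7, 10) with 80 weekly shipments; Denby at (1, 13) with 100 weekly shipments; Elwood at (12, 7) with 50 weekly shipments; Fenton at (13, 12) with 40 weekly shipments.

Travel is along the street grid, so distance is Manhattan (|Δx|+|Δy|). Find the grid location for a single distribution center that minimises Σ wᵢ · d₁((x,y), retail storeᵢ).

(13, 12)

Manhattan distance separates: Σwᵢ(|x−xᵢ|+|y−yᵢ|) = Σwᵢ|x−xᵢ| + Σwᵢ|y−yᵢ|, so x and y are optimised independently as 1-D weighted medians.
Total weight W = 465; half = 232.5.
x-coordinate, sorted with cumulative weight:
  x=1 (Denby, w=100) cum 100
  x=7 (Calder, w=80) cum 180
  x=12 (Elwood, w=50) cum 230
  x=13 (Fenton, w=40) cum 270  ← median
  x=15 (Ashton, w=70) cum 340
  x=17 (Brookfield, w=125) cum 465
⇒ x* = 13
y-coordinate, sorted with cumulative weight:
  y=0 (Ashton, w=70) cum 70
  y=7 (Elwood, w=50) cum 120
  y=10 (Calder, w=80) cum 200
  y=12 (Fenton, w=40) cum 240  ← median
  y=13 (Denby, w=100) cum 340
  y=19 (Brookfield, w=125) cum 465
⇒ y* = 12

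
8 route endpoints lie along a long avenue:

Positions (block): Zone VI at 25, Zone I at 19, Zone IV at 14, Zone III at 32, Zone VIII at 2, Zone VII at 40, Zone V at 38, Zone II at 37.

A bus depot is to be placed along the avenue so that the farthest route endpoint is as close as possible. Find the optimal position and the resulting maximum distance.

The 1-center on a line is the midpoint of the two extreme points: leftmost at 2, rightmost at 40.
Optimal location = (2 + 40)/2 = 21; maximum distance = (40 − 2)/2 = 19.

location 21, max distance 19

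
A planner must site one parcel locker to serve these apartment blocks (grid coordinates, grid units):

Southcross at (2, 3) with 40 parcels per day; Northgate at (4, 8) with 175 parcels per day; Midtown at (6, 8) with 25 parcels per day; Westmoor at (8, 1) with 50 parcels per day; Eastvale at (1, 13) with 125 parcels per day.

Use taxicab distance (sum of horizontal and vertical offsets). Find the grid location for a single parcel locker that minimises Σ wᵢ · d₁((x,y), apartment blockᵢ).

Manhattan distance separates: Σwᵢ(|x−xᵢ|+|y−yᵢ|) = Σwᵢ|x−xᵢ| + Σwᵢ|y−yᵢ|, so x and y are optimised independently as 1-D weighted medians.
Total weight W = 415; half = 207.5.
x-coordinate, sorted with cumulative weight:
  x=1 (Eastvale, w=125) cum 125
  x=2 (Southcross, w=40) cum 165
  x=4 (Northgate, w=175) cum 340  ← median
  x=6 (Midtown, w=25) cum 365
  x=8 (Westmoor, w=50) cum 415
⇒ x* = 4
y-coordinate, sorted with cumulative weight:
  y=1 (Westmoor, w=50) cum 50
  y=3 (Southcross, w=40) cum 90
  y=8 (Northgate, w=175) cum 265  ← median
  y=8 (Midtown, w=25) cum 290
  y=13 (Eastvale, w=125) cum 415
⇒ y* = 8

(4, 8)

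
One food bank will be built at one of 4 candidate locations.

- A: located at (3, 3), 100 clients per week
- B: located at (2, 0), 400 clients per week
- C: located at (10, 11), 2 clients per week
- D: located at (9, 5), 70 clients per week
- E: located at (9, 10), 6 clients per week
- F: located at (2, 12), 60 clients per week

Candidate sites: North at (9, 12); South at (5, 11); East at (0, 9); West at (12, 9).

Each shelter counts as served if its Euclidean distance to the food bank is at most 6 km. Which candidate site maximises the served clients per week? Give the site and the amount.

Coverage radius r = 6 km; a point is covered iff (Δx)²+(Δy)² ≤ 6² = 36.
  North (9, 12): covers {C, E} → 8
  South (5, 11): covers {C, E, F} → 68
  East (0, 9): covers {F} → 60
  West (12, 9): covers {C, D, E} → 78
Maximum coverage at West: 78 clients per week.

West, covering 78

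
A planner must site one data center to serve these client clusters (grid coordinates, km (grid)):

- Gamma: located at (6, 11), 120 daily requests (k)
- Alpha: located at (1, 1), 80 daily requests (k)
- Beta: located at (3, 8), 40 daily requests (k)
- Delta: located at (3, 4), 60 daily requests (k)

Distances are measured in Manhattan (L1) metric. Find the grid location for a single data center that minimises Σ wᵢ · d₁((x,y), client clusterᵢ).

(3, 8)

Manhattan distance separates: Σwᵢ(|x−xᵢ|+|y−yᵢ|) = Σwᵢ|x−xᵢ| + Σwᵢ|y−yᵢ|, so x and y are optimised independently as 1-D weighted medians.
Total weight W = 300; half = 150.
x-coordinate, sorted with cumulative weight:
  x=1 (Alpha, w=80) cum 80
  x=3 (Beta, w=40) cum 120
  x=3 (Delta, w=60) cum 180  ← median
  x=6 (Gamma, w=120) cum 300
⇒ x* = 3
y-coordinate, sorted with cumulative weight:
  y=1 (Alpha, w=80) cum 80
  y=4 (Delta, w=60) cum 140
  y=8 (Beta, w=40) cum 180  ← median
  y=11 (Gamma, w=120) cum 300
⇒ y* = 8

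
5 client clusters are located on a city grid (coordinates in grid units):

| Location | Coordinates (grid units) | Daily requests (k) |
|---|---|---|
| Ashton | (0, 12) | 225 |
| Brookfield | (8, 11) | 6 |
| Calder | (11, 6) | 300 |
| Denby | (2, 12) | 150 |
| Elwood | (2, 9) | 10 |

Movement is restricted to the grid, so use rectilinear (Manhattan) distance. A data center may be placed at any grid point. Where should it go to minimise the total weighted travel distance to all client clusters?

(2, 12)

Manhattan distance separates: Σwᵢ(|x−xᵢ|+|y−yᵢ|) = Σwᵢ|x−xᵢ| + Σwᵢ|y−yᵢ|, so x and y are optimised independently as 1-D weighted medians.
Total weight W = 691; half = 345.5.
x-coordinate, sorted with cumulative weight:
  x=0 (Ashton, w=225) cum 225
  x=2 (Denby, w=150) cum 375  ← median
  x=2 (Elwood, w=10) cum 385
  x=8 (Brookfield, w=6) cum 391
  x=11 (Calder, w=300) cum 691
⇒ x* = 2
y-coordinate, sorted with cumulative weight:
  y=6 (Calder, w=300) cum 300
  y=9 (Elwood, w=10) cum 310
  y=11 (Brookfield, w=6) cum 316
  y=12 (Ashton, w=225) cum 541  ← median
  y=12 (Denby, w=150) cum 691
⇒ y* = 12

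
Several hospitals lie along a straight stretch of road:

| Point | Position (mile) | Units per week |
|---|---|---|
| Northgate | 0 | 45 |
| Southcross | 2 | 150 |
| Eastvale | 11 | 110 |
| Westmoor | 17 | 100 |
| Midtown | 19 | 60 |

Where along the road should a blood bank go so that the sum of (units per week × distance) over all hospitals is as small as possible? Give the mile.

For a sum of weighted absolute distances on a line, the optimum is the weighted median (not the mean). Total weight W = 465; half-weight = 232.5.
Sort by position and accumulate weight:
  mile 0 (Northgate, w=45) → cum 45
  mile 2 (Southcross, w=150) → cum 195
  mile 11 (Eastvale, w=110) → cum 305  ≥ 232.5 → median here
  mile 17 (Westmoor, w=100) → cum 405
  mile 19 (Midtown, w=60) → cum 465
Optimal location: mile 11.

x = 11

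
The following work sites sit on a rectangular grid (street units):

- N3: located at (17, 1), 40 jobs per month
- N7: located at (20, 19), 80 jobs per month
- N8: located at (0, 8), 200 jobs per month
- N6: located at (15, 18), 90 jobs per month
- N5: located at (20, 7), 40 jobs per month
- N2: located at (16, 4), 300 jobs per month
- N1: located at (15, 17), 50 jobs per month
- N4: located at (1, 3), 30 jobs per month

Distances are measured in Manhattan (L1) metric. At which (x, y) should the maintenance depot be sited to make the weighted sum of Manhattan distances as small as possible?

Manhattan distance separates: Σwᵢ(|x−xᵢ|+|y−yᵢ|) = Σwᵢ|x−xᵢ| + Σwᵢ|y−yᵢ|, so x and y are optimised independently as 1-D weighted medians.
Total weight W = 830; half = 415.
x-coordinate, sorted with cumulative weight:
  x=0 (N8, w=200) cum 200
  x=1 (N4, w=30) cum 230
  x=15 (N6, w=90) cum 320
  x=15 (N1, w=50) cum 370
  x=16 (N2, w=300) cum 670  ← median
  x=17 (N3, w=40) cum 710
  x=20 (N7, w=80) cum 790
  x=20 (N5, w=40) cum 830
⇒ x* = 16
y-coordinate, sorted with cumulative weight:
  y=1 (N3, w=40) cum 40
  y=3 (N4, w=30) cum 70
  y=4 (N2, w=300) cum 370
  y=7 (N5, w=40) cum 410
  y=8 (N8, w=200) cum 610  ← median
  y=17 (N1, w=50) cum 660
  y=18 (N6, w=90) cum 750
  y=19 (N7, w=80) cum 830
⇒ y* = 8

(16, 8)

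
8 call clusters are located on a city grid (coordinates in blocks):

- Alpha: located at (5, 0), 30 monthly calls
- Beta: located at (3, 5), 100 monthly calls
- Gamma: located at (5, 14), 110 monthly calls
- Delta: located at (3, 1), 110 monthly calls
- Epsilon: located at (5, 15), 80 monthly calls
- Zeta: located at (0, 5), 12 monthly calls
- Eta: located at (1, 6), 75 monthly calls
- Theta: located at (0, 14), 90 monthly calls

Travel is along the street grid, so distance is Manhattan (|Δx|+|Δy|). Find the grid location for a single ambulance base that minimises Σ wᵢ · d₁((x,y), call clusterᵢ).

(3, 6)

Manhattan distance separates: Σwᵢ(|x−xᵢ|+|y−yᵢ|) = Σwᵢ|x−xᵢ| + Σwᵢ|y−yᵢ|, so x and y are optimised independently as 1-D weighted medians.
Total weight W = 607; half = 303.5.
x-coordinate, sorted with cumulative weight:
  x=0 (Zeta, w=12) cum 12
  x=0 (Theta, w=90) cum 102
  x=1 (Eta, w=75) cum 177
  x=3 (Beta, w=100) cum 277
  x=3 (Delta, w=110) cum 387  ← median
  x=5 (Alpha, w=30) cum 417
  x=5 (Gamma, w=110) cum 527
  x=5 (Epsilon, w=80) cum 607
⇒ x* = 3
y-coordinate, sorted with cumulative weight:
  y=0 (Alpha, w=30) cum 30
  y=1 (Delta, w=110) cum 140
  y=5 (Beta, w=100) cum 240
  y=5 (Zeta, w=12) cum 252
  y=6 (Eta, w=75) cum 327  ← median
  y=14 (Gamma, w=110) cum 437
  y=14 (Theta, w=90) cum 527
  y=15 (Epsilon, w=80) cum 607
⇒ y* = 6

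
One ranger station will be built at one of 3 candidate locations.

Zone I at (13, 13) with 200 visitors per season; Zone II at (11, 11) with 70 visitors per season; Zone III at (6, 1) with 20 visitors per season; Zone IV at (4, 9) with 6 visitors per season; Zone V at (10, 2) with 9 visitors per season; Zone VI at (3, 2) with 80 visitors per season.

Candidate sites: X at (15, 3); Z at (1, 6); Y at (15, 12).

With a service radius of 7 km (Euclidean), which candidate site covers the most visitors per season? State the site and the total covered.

Y, covering 270

Coverage radius r = 7 km; a point is covered iff (Δx)²+(Δy)² ≤ 7² = 49.
  X (15, 3): covers {Zone V} → 9
  Z (1, 6): covers {Zone IV, Zone VI} → 86
  Y (15, 12): covers {Zone I, Zone II} → 270
Maximum coverage at Y: 270 visitors per season.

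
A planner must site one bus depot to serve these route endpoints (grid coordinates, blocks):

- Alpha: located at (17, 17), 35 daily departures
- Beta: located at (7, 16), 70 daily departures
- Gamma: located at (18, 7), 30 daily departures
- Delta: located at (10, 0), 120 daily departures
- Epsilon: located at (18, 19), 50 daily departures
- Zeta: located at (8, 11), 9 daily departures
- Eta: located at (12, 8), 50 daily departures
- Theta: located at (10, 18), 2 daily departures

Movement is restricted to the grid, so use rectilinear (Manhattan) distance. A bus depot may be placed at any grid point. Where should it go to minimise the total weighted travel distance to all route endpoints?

(10, 8)

Manhattan distance separates: Σwᵢ(|x−xᵢ|+|y−yᵢ|) = Σwᵢ|x−xᵢ| + Σwᵢ|y−yᵢ|, so x and y are optimised independently as 1-D weighted medians.
Total weight W = 366; half = 183.
x-coordinate, sorted with cumulative weight:
  x=7 (Beta, w=70) cum 70
  x=8 (Zeta, w=9) cum 79
  x=10 (Delta, w=120) cum 199  ← median
  x=10 (Theta, w=2) cum 201
  x=12 (Eta, w=50) cum 251
  x=17 (Alpha, w=35) cum 286
  x=18 (Gamma, w=30) cum 316
  x=18 (Epsilon, w=50) cum 366
⇒ x* = 10
y-coordinate, sorted with cumulative weight:
  y=0 (Delta, w=120) cum 120
  y=7 (Gamma, w=30) cum 150
  y=8 (Eta, w=50) cum 200  ← median
  y=11 (Zeta, w=9) cum 209
  y=16 (Beta, w=70) cum 279
  y=17 (Alpha, w=35) cum 314
  y=18 (Theta, w=2) cum 316
  y=19 (Epsilon, w=50) cum 366
⇒ y* = 8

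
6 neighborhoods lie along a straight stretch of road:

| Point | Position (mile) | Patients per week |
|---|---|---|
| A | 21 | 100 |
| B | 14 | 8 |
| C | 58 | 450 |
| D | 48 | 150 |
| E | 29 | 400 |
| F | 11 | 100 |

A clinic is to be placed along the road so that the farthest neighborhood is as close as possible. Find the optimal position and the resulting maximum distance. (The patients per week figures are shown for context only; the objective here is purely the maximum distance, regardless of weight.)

The 1-center on a line is the midpoint of the two extreme points: leftmost at 11, rightmost at 58.
Optimal location = (11 + 58)/2 = 34.5; maximum distance = (58 − 11)/2 = 23.5.

location 34.5, max distance 23.5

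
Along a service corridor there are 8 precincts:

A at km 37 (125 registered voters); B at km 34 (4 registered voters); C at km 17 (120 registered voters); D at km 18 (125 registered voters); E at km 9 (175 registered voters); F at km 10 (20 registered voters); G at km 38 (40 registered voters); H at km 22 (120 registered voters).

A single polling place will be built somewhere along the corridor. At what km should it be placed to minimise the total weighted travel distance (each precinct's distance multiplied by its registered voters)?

For a sum of weighted absolute distances on a line, the optimum is the weighted median (not the mean). Total weight W = 729; half-weight = 364.5.
Sort by position and accumulate weight:
  km 9 (E, w=175) → cum 175
  km 10 (F, w=20) → cum 195
  km 17 (C, w=120) → cum 315
  km 18 (D, w=125) → cum 440  ≥ 364.5 → median here
  km 22 (H, w=120) → cum 560
  km 34 (B, w=4) → cum 564
  km 37 (A, w=125) → cum 689
  km 38 (G, w=40) → cum 729
Optimal location: km 18.

x = 18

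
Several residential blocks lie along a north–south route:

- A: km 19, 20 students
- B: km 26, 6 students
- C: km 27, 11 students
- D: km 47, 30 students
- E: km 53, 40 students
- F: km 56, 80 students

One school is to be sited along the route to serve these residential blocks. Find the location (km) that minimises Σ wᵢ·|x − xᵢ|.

x = 53

For a sum of weighted absolute distances on a line, the optimum is the weighted median (not the mean). Total weight W = 187; half-weight = 93.5.
Sort by position and accumulate weight:
  km 19 (A, w=20) → cum 20
  km 26 (B, w=6) → cum 26
  km 27 (C, w=11) → cum 37
  km 47 (D, w=30) → cum 67
  km 53 (E, w=40) → cum 107  ≥ 93.5 → median here
  km 56 (F, w=80) → cum 187
Optimal location: km 53.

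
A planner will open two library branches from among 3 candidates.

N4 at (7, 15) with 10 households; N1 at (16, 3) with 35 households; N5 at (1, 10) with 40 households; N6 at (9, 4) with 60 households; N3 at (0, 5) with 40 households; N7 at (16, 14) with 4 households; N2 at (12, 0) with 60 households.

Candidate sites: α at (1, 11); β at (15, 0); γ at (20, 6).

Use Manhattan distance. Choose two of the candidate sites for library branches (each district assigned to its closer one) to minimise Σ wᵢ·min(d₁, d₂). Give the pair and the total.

Evaluate every pair (each demand assigned to the nearer of the two):
  {α, β}: total = 1400
  {α, γ}: total = 2333
  {β, γ}: total = 2908
Best pair: {α, β} with total 1400.

{α, β}, total 1400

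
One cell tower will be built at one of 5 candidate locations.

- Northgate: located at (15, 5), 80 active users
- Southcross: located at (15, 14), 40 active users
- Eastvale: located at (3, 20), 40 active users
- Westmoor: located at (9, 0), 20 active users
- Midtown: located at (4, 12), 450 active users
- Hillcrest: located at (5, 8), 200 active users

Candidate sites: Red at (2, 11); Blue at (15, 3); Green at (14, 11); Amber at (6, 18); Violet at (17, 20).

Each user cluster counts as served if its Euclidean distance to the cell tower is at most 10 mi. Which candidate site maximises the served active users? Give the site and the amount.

Coverage radius r = 10 mi; a point is covered iff (Δx)²+(Δy)² ≤ 10² = 100.
  Red (2, 11): covers {Eastvale, Midtown, Hillcrest} → 690
  Blue (15, 3): covers {Northgate, Westmoor} → 100
  Green (14, 11): covers {Northgate, Southcross, Hillcrest} → 320
  Amber (6, 18): covers {Southcross, Eastvale, Midtown} → 530
  Violet (17, 20): covers {Southcross} → 40
Maximum coverage at Red: 690 active users.

Red, covering 690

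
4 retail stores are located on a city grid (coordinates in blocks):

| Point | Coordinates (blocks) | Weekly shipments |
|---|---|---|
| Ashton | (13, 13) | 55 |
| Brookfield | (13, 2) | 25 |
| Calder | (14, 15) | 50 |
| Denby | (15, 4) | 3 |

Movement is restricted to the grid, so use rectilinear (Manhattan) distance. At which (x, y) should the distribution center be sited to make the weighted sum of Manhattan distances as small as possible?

(13, 13)

Manhattan distance separates: Σwᵢ(|x−xᵢ|+|y−yᵢ|) = Σwᵢ|x−xᵢ| + Σwᵢ|y−yᵢ|, so x and y are optimised independently as 1-D weighted medians.
Total weight W = 133; half = 66.5.
x-coordinate, sorted with cumulative weight:
  x=13 (Ashton, w=55) cum 55
  x=13 (Brookfield, w=25) cum 80  ← median
  x=14 (Calder, w=50) cum 130
  x=15 (Denby, w=3) cum 133
⇒ x* = 13
y-coordinate, sorted with cumulative weight:
  y=2 (Brookfield, w=25) cum 25
  y=4 (Denby, w=3) cum 28
  y=13 (Ashton, w=55) cum 83  ← median
  y=15 (Calder, w=50) cum 133
⇒ y* = 13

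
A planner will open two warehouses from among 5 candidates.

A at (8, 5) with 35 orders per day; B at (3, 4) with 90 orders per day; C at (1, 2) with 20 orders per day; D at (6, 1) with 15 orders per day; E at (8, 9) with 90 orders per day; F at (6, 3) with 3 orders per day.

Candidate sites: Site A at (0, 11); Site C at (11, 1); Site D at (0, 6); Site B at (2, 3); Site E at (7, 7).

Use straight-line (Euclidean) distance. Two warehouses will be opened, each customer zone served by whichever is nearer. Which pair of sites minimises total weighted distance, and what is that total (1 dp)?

Evaluate every pair (each demand assigned to the nearer of the two):
  {Site B, Site E}: total = 514.2
  {Site D, Site E}: total = 790.1
  {Site C, Site E}: total = 973.1
  {Site A, Site E}: total = 989.3
  {Site C, Site B}: total = 1173.3
  {Site A, Site B}: total = 1198.2
  {Site D, Site B}: total = 1219.7
  {Site C, Site D}: total = 1442.1
  {Site A, Site D}: total = 1568.6
  {Site A, Site C}: total = 1874.8
Best pair: {Site B, Site E} with total 514.2.

{Site B, Site E}, total 514.2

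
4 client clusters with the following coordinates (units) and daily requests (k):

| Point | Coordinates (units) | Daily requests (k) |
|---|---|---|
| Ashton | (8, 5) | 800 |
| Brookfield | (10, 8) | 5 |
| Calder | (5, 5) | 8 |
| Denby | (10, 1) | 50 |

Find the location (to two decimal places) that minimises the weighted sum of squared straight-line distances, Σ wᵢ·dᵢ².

The minimiser of Σwᵢ‖p−pᵢ‖² is the weighted centroid p* = (Σwᵢpᵢ)/(Σwᵢ).
Σwᵢ = 863.
Σwᵢxᵢ = 800·8 + 5·10 + 8·5 + 50·10 = 6990.
Σwᵢyᵢ = 800·5 + 5·8 + 8·5 + 50·1 = 4130.
x* = 6990/863 = 8.10, y* = 4130/863 = 4.79.

(8.10, 4.79)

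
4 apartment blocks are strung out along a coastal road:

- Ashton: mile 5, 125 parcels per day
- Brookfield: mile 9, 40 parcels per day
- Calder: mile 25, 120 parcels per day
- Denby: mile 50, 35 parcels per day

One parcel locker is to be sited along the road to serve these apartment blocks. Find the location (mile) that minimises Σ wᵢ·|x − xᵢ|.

For a sum of weighted absolute distances on a line, the optimum is the weighted median (not the mean). Total weight W = 320; half-weight = 160.
Sort by position and accumulate weight:
  mile 5 (Ashton, w=125) → cum 125
  mile 9 (Brookfield, w=40) → cum 165  ≥ 160 → median here
  mile 25 (Calder, w=120) → cum 285
  mile 50 (Denby, w=35) → cum 320
Optimal location: mile 9.

x = 9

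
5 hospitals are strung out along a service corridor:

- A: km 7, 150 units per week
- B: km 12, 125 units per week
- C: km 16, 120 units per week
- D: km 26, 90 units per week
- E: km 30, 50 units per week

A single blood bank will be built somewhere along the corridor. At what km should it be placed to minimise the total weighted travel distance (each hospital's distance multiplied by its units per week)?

x = 12

For a sum of weighted absolute distances on a line, the optimum is the weighted median (not the mean). Total weight W = 535; half-weight = 267.5.
Sort by position and accumulate weight:
  km 7 (A, w=150) → cum 150
  km 12 (B, w=125) → cum 275  ≥ 267.5 → median here
  km 16 (C, w=120) → cum 395
  km 26 (D, w=90) → cum 485
  km 30 (E, w=50) → cum 535
Optimal location: km 12.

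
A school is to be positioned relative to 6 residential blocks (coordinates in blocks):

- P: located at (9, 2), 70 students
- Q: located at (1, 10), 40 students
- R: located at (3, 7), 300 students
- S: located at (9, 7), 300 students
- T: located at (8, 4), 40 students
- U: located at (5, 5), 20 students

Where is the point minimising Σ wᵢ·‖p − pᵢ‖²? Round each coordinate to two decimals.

(6.09, 6.49)

The minimiser of Σwᵢ‖p−pᵢ‖² is the weighted centroid p* = (Σwᵢpᵢ)/(Σwᵢ).
Σwᵢ = 770.
Σwᵢxᵢ = 70·9 + 40·1 + 300·3 + 300·9 + 40·8 + 20·5 = 4690.
Σwᵢyᵢ = 70·2 + 40·10 + 300·7 + 300·7 + 40·4 + 20·5 = 5000.
x* = 4690/770 = 6.09, y* = 5000/770 = 6.49.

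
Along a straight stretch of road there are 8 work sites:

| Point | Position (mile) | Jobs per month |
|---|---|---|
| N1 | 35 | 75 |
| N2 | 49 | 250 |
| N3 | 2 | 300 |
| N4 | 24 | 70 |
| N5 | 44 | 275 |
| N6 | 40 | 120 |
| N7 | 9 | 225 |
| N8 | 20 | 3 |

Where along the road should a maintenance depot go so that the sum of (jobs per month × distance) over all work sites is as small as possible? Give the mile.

For a sum of weighted absolute distances on a line, the optimum is the weighted median (not the mean). Total weight W = 1318; half-weight = 659.
Sort by position and accumulate weight:
  mile 2 (N3, w=300) → cum 300
  mile 9 (N7, w=225) → cum 525
  mile 20 (N8, w=3) → cum 528
  mile 24 (N4, w=70) → cum 598
  mile 35 (N1, w=75) → cum 673  ≥ 659 → median here
  mile 40 (N6, w=120) → cum 793
  mile 44 (N5, w=275) → cum 1068
  mile 49 (N2, w=250) → cum 1318
Optimal location: mile 35.

x = 35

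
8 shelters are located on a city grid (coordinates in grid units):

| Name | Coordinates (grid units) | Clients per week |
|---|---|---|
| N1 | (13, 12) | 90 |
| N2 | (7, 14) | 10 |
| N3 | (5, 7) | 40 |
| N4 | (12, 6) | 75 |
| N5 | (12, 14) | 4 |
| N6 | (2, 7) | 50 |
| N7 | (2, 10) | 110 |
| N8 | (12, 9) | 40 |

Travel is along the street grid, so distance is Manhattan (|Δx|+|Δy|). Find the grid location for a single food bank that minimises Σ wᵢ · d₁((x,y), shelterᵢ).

Manhattan distance separates: Σwᵢ(|x−xᵢ|+|y−yᵢ|) = Σwᵢ|x−xᵢ| + Σwᵢ|y−yᵢ|, so x and y are optimised independently as 1-D weighted medians.
Total weight W = 419; half = 209.5.
x-coordinate, sorted with cumulative weight:
  x=2 (N6, w=50) cum 50
  x=2 (N7, w=110) cum 160
  x=5 (N3, w=40) cum 200
  x=7 (N2, w=10) cum 210  ← median
  x=12 (N4, w=75) cum 285
  x=12 (N5, w=4) cum 289
  x=12 (N8, w=40) cum 329
  x=13 (N1, w=90) cum 419
⇒ x* = 7
y-coordinate, sorted with cumulative weight:
  y=6 (N4, w=75) cum 75
  y=7 (N3, w=40) cum 115
  y=7 (N6, w=50) cum 165
  y=9 (N8, w=40) cum 205
  y=10 (N7, w=110) cum 315  ← median
  y=12 (N1, w=90) cum 405
  y=14 (N2, w=10) cum 415
  y=14 (N5, w=4) cum 419
⇒ y* = 10

(7, 10)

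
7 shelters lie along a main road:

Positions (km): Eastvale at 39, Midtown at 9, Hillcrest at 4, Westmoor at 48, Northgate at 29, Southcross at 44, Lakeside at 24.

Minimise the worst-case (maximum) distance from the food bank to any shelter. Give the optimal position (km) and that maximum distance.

The 1-center on a line is the midpoint of the two extreme points: leftmost at 4, rightmost at 48.
Optimal location = (4 + 48)/2 = 26; maximum distance = (48 − 4)/2 = 22.

location 26, max distance 22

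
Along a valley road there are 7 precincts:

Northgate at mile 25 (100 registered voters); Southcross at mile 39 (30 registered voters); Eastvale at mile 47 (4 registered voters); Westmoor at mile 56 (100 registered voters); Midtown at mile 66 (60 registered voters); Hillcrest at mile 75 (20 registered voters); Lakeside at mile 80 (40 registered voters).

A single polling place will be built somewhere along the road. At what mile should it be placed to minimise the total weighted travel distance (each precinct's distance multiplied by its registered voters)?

x = 56

For a sum of weighted absolute distances on a line, the optimum is the weighted median (not the mean). Total weight W = 354; half-weight = 177.
Sort by position and accumulate weight:
  mile 25 (Northgate, w=100) → cum 100
  mile 39 (Southcross, w=30) → cum 130
  mile 47 (Eastvale, w=4) → cum 134
  mile 56 (Westmoor, w=100) → cum 234  ≥ 177 → median here
  mile 66 (Midtown, w=60) → cum 294
  mile 75 (Hillcrest, w=20) → cum 314
  mile 80 (Lakeside, w=40) → cum 354
Optimal location: mile 56.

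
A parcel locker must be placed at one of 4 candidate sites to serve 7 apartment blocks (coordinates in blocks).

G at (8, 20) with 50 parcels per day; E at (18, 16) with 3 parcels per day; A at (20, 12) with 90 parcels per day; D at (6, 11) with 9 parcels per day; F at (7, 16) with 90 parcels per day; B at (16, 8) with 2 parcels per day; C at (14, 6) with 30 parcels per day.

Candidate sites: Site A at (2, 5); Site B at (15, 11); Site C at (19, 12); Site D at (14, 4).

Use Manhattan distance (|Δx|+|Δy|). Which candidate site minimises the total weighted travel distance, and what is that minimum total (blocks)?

Total weighted distance at each candidate:
  Site A (2, 5): total = 5335
  Site B (15, 11): total = 2803
  Site C (19, 12): total = 2965
  Site D (14, 4): total = 4325
Minimum is at Site B with total 2803 blocks.

Site B, total 2803 blocks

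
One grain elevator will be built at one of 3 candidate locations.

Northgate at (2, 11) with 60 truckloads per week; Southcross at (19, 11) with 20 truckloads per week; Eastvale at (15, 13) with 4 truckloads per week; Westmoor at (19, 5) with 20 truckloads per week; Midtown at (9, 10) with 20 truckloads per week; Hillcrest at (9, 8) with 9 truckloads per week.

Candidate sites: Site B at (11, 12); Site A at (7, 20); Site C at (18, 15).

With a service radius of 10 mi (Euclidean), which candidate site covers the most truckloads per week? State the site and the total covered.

Site B, covering 113

Coverage radius r = 10 mi; a point is covered iff (Δx)²+(Δy)² ≤ 10² = 100.
  Site B (11, 12): covers {Northgate, Southcross, Eastvale, Midtown, Hillcrest} → 113
  Site A (7, 20): covers {none} → 0
  Site C (18, 15): covers {Southcross, Eastvale} → 24
Maximum coverage at Site B: 113 truckloads per week.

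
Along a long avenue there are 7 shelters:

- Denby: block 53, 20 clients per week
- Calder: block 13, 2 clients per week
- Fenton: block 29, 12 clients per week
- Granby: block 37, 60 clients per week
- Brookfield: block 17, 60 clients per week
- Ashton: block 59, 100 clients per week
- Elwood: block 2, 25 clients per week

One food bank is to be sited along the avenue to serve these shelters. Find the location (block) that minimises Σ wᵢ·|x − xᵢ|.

x = 37

For a sum of weighted absolute distances on a line, the optimum is the weighted median (not the mean). Total weight W = 279; half-weight = 139.5.
Sort by position and accumulate weight:
  block 2 (Elwood, w=25) → cum 25
  block 13 (Calder, w=2) → cum 27
  block 17 (Brookfield, w=60) → cum 87
  block 29 (Fenton, w=12) → cum 99
  block 37 (Granby, w=60) → cum 159  ≥ 139.5 → median here
  block 53 (Denby, w=20) → cum 179
  block 59 (Ashton, w=100) → cum 279
Optimal location: block 37.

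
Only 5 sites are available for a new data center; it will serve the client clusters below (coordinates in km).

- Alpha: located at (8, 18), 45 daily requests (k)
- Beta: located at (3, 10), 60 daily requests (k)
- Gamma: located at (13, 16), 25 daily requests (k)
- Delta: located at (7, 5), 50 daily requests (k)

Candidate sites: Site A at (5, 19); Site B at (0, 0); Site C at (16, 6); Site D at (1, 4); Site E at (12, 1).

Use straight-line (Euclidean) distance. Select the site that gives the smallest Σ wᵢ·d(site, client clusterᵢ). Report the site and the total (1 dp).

Total weighted distance at each candidate:
  Site A (5, 19): total = 1616.2
  Site B (0, 0): total = 2458.3
  Site C (16, 6): total = 2178.9
  Site D (1, 4): total = 1812.2
  Site E (12, 1): total = 2245.6
Minimum is at Site A with total 1616.2 km.

Site A, total 1616.2 km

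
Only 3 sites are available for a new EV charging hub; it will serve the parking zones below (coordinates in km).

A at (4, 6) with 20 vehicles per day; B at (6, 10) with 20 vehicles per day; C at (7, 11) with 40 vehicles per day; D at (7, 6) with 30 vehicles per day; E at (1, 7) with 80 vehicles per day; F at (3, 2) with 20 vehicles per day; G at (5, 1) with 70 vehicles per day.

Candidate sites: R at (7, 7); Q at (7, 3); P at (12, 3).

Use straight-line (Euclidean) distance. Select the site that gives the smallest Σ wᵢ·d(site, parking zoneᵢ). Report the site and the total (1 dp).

Total weighted distance at each candidate:
  R (7, 7): total = 1367.3
  Q (7, 3): total = 1493.6
  P (12, 3): total = 2534.7
Minimum is at R with total 1367.3 km.

R, total 1367.3 km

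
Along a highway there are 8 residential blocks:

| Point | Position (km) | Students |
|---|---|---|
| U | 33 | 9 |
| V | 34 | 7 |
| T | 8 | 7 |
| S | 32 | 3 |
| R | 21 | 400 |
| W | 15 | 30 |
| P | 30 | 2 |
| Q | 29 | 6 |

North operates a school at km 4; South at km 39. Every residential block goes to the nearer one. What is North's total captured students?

The indifferent point is the midpoint (4+39)/2 = 21.5; residential blocks left of it (closer to North at 4) go to North, those right go to South.
  T at 8 (w=7) → North
  W at 15 (w=30) → North
  R at 21 (w=400) → North
  Q at 29 (w=6) → South
  P at 30 (w=2) → South
  S at 32 (w=3) → South
  U at 33 (w=9) → South
  V at 34 (w=7) → South
North captures 437; South captures 27.

437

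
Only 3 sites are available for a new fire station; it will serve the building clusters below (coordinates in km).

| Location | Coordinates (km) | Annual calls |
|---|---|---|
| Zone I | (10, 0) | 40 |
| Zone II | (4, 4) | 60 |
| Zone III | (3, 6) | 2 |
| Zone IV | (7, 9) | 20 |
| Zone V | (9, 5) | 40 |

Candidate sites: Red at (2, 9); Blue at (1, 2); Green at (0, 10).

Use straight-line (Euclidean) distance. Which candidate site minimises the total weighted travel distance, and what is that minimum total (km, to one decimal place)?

Blue, total 1120.2 km

Total weighted distance at each candidate:
  Red (2, 9): total = 1233.6
  Blue (1, 2): total = 1120.2
  Green (0, 10): total = 1561.6
Minimum is at Blue with total 1120.2 km.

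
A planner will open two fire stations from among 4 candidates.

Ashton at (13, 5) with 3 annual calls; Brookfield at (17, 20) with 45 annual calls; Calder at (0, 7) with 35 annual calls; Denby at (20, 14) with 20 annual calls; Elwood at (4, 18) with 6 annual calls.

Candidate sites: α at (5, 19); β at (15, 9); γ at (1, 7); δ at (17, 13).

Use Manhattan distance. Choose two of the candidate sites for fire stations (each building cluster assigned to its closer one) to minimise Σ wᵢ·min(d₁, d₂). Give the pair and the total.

{γ, δ}, total 550

Evaluate every pair (each demand assigned to the nearer of the two):
  {γ, δ}: total = 550
  {β, γ}: total = 922
  {α, δ}: total = 1038
  {α, γ}: total = 1074
  {β, δ}: total = 1116
  {α, β}: total = 1410
Best pair: {γ, δ} with total 550.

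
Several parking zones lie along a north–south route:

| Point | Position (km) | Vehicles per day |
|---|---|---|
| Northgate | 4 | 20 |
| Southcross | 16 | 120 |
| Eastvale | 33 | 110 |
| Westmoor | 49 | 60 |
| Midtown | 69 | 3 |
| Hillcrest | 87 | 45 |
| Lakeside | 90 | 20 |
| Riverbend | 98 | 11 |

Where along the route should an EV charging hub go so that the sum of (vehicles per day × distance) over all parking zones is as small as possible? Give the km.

x = 33

For a sum of weighted absolute distances on a line, the optimum is the weighted median (not the mean). Total weight W = 389; half-weight = 194.5.
Sort by position and accumulate weight:
  km 4 (Northgate, w=20) → cum 20
  km 16 (Southcross, w=120) → cum 140
  km 33 (Eastvale, w=110) → cum 250  ≥ 194.5 → median here
  km 49 (Westmoor, w=60) → cum 310
  km 69 (Midtown, w=3) → cum 313
  km 87 (Hillcrest, w=45) → cum 358
  km 90 (Lakeside, w=20) → cum 378
  km 98 (Riverbend, w=11) → cum 389
Optimal location: km 33.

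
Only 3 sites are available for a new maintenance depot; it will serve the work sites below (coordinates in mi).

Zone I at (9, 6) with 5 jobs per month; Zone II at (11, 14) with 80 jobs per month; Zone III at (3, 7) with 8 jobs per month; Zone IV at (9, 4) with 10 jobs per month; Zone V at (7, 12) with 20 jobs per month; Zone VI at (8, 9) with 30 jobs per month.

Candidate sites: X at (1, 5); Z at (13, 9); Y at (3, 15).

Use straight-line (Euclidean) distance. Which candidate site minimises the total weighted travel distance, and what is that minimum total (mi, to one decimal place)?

Total weighted distance at each candidate:
  X (1, 5): total = 1646.1
  Z (13, 9): total = 885.6
  Y (3, 15): total = 1222.7
Minimum is at Z with total 885.6 mi.

Z, total 885.6 mi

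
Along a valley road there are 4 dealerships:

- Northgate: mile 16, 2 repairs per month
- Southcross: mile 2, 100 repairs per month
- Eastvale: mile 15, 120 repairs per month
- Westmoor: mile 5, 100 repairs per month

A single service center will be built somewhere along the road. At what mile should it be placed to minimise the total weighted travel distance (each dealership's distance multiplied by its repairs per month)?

x = 5

For a sum of weighted absolute distances on a line, the optimum is the weighted median (not the mean). Total weight W = 322; half-weight = 161.
Sort by position and accumulate weight:
  mile 2 (Southcross, w=100) → cum 100
  mile 5 (Westmoor, w=100) → cum 200  ≥ 161 → median here
  mile 15 (Eastvale, w=120) → cum 320
  mile 16 (Northgate, w=2) → cum 322
Optimal location: mile 5.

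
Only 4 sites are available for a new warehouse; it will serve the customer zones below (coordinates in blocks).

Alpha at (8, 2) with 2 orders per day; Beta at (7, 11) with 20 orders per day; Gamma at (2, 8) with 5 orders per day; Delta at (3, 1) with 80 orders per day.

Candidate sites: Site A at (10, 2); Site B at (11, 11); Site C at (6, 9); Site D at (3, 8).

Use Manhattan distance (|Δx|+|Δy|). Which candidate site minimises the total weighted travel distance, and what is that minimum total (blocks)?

Site D, total 727 blocks

Total weighted distance at each candidate:
  Site A (10, 2): total = 954
  Site B (11, 11): total = 1604
  Site C (6, 9): total = 983
  Site D (3, 8): total = 727
Minimum is at Site D with total 727 blocks.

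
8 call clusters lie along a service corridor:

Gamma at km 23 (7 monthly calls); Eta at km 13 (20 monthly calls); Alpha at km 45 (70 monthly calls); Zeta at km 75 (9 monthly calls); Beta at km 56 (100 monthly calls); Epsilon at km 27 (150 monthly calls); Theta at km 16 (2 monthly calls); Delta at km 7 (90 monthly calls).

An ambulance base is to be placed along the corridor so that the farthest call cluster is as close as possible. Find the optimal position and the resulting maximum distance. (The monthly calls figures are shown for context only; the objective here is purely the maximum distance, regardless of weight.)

The 1-center on a line is the midpoint of the two extreme points: leftmost at 7, rightmost at 75.
Optimal location = (7 + 75)/2 = 41; maximum distance = (75 − 7)/2 = 34.

location 41, max distance 34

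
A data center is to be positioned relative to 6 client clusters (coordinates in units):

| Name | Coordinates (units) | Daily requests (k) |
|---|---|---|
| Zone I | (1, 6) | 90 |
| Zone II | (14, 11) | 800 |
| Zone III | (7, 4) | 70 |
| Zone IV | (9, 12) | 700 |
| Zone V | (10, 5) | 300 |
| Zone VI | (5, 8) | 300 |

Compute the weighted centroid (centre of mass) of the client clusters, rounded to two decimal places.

(9.99, 9.70)

The minimiser of Σwᵢ‖p−pᵢ‖² is the weighted centroid p* = (Σwᵢpᵢ)/(Σwᵢ).
Σwᵢ = 2260.
Σwᵢxᵢ = 90·1 + 800·14 + 70·7 + 700·9 + 300·10 + 300·5 = 22580.
Σwᵢyᵢ = 90·6 + 800·11 + 70·4 + 700·12 + 300·5 + 300·8 = 21920.
x* = 22580/2260 = 9.99, y* = 21920/2260 = 9.70.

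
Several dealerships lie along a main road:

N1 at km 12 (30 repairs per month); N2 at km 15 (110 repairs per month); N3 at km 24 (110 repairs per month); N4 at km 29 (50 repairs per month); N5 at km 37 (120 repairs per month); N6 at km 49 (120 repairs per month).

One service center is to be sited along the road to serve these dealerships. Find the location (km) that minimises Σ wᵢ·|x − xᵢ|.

x = 29

For a sum of weighted absolute distances on a line, the optimum is the weighted median (not the mean). Total weight W = 540; half-weight = 270.
Sort by position and accumulate weight:
  km 12 (N1, w=30) → cum 30
  km 15 (N2, w=110) → cum 140
  km 24 (N3, w=110) → cum 250
  km 29 (N4, w=50) → cum 300  ≥ 270 → median here
  km 37 (N5, w=120) → cum 420
  km 49 (N6, w=120) → cum 540
Optimal location: km 29.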